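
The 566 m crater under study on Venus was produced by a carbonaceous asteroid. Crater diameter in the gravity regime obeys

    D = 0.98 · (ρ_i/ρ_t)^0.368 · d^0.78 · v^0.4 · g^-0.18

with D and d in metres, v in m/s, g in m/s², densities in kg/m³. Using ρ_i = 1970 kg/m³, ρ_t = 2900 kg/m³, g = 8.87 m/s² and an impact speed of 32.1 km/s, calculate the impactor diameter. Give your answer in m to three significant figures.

Rearranging for d: d = [D / (0.98 · (1970/2900)^0.368 · 32100^0.4 · 8.87^-0.18)]^(1/0.78).
(1970/2900)^0.368 = 0.8674
32100^0.4 = 63.47
8.87^-0.18 = 0.6751
Denominator = 0.98 × 0.8674 × 63.47 × 0.6751 = 36.42
D / 36.42 = 566 / 36.42 = 15.54
d = 15.54^(1/0.78) = 15.54^1.2821 = 33.69 m

d ≈ 33.7 m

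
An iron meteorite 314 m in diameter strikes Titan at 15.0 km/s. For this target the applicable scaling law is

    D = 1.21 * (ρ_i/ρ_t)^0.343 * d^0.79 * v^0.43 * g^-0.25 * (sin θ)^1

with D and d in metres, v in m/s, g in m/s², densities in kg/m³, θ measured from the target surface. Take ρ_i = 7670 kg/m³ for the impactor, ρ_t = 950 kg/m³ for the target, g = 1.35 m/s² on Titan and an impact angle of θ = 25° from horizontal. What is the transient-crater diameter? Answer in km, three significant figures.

D ≈ 5.70 km

In SI units: v = 15000 m/s.
(ρ_i/ρ_t)^0.343 = (7670/950)^0.343 = 2.047
d^0.79 = 314^0.79 = 93.88
v^0.43 = 15000^0.43 = 62.48
g^-0.25 = 1.35^-0.25 = 0.9277
(sin 25°)^1 = 0.4226^1 = 0.4226
D = 1.21 × 2.047 × 93.88 × 62.48 × 0.9277 × 0.4226 = 5696 m
   = 5.696 km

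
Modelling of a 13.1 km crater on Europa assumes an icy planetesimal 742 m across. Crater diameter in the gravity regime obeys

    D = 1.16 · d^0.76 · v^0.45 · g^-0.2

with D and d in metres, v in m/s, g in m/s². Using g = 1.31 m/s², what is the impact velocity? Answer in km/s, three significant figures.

Rearranging for v: v = [D / (1.16 · 742^0.76 · 1.31^-0.2)]^(1/0.45).
D = 13100 m.
742^0.76 = 151.9
1.31^-0.2 = 0.9474
Denominator = 1.16 × 151.9 × 0.9474 = 166.9
D / 166.9 = 13100 / 166.9 = 78.49
v = 78.49^(1/0.45) = 78.49^2.2222 = 16243 m/s

v ≈ 16.2 km/s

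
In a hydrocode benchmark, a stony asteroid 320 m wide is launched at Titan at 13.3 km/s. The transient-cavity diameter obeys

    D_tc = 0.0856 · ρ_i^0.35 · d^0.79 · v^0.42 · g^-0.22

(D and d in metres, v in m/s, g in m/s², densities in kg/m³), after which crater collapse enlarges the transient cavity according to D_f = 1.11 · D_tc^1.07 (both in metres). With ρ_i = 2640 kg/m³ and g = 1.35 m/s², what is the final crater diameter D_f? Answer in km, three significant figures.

D_f ≈ 13.3 km

v = 13300 m/s.
ρ_i^0.35 = 2640^0.35 = 15.76
d^0.79 = 320^0.79 = 95.29
v^0.42 = 13300^0.42 = 53.95
g^-0.22 = 1.35^-0.22 = 0.9361
D_tc = 0.0856 × 15.76 × 95.29 × 53.95 × 0.9361 = 6492 m
D_f = 1.11 × (6492)^1.07 = 13322 m
     = 13.32 km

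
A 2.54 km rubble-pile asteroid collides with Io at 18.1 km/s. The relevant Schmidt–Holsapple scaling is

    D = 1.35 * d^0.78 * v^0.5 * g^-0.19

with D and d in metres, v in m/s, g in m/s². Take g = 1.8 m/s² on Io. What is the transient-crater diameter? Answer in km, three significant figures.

In SI units: d = 2540 m, v = 18100 m/s.
d^0.78 = 2540^0.78 = 452.7
v^0.5 = 18100^0.5 = 134.5
g^-0.19 = 1.8^-0.19 = 0.8943
D = 1.35 × 452.7 × 134.5 × 0.8943 = 73511 m
   = 73.51 km

D ≈ 73.5 km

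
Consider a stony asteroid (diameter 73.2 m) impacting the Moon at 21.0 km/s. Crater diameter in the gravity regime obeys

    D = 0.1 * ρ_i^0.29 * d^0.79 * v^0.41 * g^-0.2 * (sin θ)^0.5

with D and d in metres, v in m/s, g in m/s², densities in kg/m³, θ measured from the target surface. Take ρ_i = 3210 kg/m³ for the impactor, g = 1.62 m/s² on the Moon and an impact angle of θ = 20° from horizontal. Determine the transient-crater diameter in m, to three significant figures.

In SI units: v = 21000 m/s.
ρ_i^0.29 = 3210^0.29 = 10.40
d^0.79 = 73.2^0.79 = 29.71
v^0.41 = 21000^0.41 = 59.17
g^-0.2 = 1.62^-0.2 = 0.9080
(sin 20°)^0.5 = 0.3420^0.5 = 0.5848
D = 0.1 × 10.40 × 29.71 × 59.17 × 0.9080 × 0.5848 = 970.8 m

D ≈ 971 m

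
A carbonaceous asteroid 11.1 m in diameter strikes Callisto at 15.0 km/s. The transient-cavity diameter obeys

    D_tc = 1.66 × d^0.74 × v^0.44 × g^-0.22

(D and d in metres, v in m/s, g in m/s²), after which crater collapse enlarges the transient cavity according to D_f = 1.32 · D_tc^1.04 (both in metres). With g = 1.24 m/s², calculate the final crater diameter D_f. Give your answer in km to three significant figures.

D_f ≈ 1.11 km

v = 15000 m/s.
d^0.74 = 11.1^0.74 = 5.937
v^0.44 = 15000^0.44 = 68.78
g^-0.22 = 1.24^-0.22 = 0.9538
D_tc = 1.66 × 5.937 × 68.78 × 0.9538 = 646.5 m
D_f = 1.32 × (646.5)^1.04 = 1106 m
     = 1.106 km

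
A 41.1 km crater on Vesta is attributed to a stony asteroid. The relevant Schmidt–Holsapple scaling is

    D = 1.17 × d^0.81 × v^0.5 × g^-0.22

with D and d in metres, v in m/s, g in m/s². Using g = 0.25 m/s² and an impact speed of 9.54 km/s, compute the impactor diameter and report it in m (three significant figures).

d ≈ 981 m

Rearranging for d: d = [D / (1.17 · 9540^0.5 · 0.25^-0.22)]^(1/0.81).
D = 41100 m.
9540^0.5 = 97.67
0.25^-0.22 = 1.357
Denominator = 1.17 × 97.67 × 1.357 = 155.1
D / 155.1 = 41100 / 155.1 = 265.0
d = 265.0^(1/0.81) = 265.0^1.2346 = 981.2 m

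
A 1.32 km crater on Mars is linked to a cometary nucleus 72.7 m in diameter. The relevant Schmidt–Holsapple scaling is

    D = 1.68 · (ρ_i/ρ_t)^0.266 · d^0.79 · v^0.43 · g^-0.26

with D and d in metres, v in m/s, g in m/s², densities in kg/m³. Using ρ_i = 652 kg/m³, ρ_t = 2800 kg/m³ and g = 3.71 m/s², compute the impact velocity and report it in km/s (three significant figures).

v ≈ 11.2 km/s

Rearranging for v: v = [D / (1.68 · (652/2800)^0.266 · 72.7^0.79 · 3.71^-0.26)]^(1/0.43).
D = 1320 m.
(652/2800)^0.266 = 0.6786
72.7^0.79 = 29.55
3.71^-0.26 = 0.7112
Denominator = 1.68 × 0.6786 × 29.55 × 0.7112 = 23.96
D / 23.96 = 1320 / 23.96 = 55.09
v = 55.09^(1/0.43) = 55.09^2.3256 = 11195 m/s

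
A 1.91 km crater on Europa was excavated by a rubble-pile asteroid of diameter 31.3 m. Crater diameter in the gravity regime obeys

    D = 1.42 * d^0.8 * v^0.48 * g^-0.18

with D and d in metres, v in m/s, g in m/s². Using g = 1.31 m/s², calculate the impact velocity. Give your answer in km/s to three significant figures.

v ≈ 11.7 km/s

Rearranging for v: v = [D / (1.42 · 31.3^0.8 · 1.31^-0.18)]^(1/0.48).
D = 1910 m.
31.3^0.8 = 15.72
1.31^-0.18 = 0.9526
Denominator = 1.42 × 15.72 × 0.9526 = 21.26
D / 21.26 = 1910 / 21.26 = 89.84
v = 89.84^(1/0.48) = 89.84^2.0833 = 11740 m/s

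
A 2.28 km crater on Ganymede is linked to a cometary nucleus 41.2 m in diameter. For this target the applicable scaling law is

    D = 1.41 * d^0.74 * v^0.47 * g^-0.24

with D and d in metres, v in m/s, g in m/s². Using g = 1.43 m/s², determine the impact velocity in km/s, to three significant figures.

Rearranging for v: v = [D / (1.41 · 41.2^0.74 · 1.43^-0.24)]^(1/0.47).
D = 2280 m.
41.2^0.74 = 15.67
1.43^-0.24 = 0.9177
Denominator = 1.41 × 15.67 × 0.9177 = 20.28
D / 20.28 = 2280 / 20.28 = 112.4
v = 112.4^(1/0.47) = 112.4^2.1277 = 23090 m/s

v ≈ 23.1 km/s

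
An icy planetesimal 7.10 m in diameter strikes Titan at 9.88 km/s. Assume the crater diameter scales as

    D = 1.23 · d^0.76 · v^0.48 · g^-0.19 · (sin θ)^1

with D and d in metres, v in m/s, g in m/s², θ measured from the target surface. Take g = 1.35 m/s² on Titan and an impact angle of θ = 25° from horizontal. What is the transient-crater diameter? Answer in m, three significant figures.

D ≈ 180 m

In SI units: v = 9880 m/s.
d^0.76 = 7.1^0.76 = 4.436
v^0.48 = 9880^0.48 = 82.70
g^-0.19 = 1.35^-0.19 = 0.9446
(sin 25°)^1 = 0.4226^1 = 0.4226
D = 1.23 × 4.436 × 82.70 × 0.9446 × 0.4226 = 180.1 m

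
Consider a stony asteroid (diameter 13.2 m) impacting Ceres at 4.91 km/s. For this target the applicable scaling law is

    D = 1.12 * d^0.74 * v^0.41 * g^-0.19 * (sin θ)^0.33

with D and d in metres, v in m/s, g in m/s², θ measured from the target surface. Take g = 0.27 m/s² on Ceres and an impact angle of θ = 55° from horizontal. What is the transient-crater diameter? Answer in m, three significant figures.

D ≈ 296 m

In SI units: v = 4910 m/s.
d^0.74 = 13.2^0.74 = 6.749
v^0.41 = 4910^0.41 = 32.61
g^-0.19 = 0.27^-0.19 = 1.282
(sin 55°)^0.33 = 0.8192^0.33 = 0.9363
D = 1.12 × 6.749 × 32.61 × 1.282 × 0.9363 = 295.9 m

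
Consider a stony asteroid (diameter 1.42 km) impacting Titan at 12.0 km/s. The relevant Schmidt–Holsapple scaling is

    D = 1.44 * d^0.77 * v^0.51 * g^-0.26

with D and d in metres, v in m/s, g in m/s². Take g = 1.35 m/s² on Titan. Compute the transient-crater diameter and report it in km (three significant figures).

In SI units: d = 1420 m, v = 12000 m/s.
d^0.77 = 1420^0.77 = 267.5
v^0.51 = 12000^0.51 = 120.3
g^-0.26 = 1.35^-0.26 = 0.9249
D = 1.44 × 267.5 × 120.3 × 0.9249 = 42859 m
   = 42.86 km

D ≈ 42.9 km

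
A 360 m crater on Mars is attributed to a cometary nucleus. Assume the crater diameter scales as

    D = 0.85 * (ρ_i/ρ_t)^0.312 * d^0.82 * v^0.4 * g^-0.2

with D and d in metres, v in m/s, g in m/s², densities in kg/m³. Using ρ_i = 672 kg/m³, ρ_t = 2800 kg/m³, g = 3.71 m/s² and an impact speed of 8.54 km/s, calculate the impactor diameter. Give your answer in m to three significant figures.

Rearranging for d: d = [D / (0.85 · (672/2800)^0.312 · 8540^0.4 · 3.71^-0.2)]^(1/0.82).
(672/2800)^0.312 = 0.6407
8540^0.4 = 37.38
3.71^-0.2 = 0.7694
Denominator = 0.85 × 0.6407 × 37.38 × 0.7694 = 15.66
D / 15.66 = 360 / 15.66 = 22.99
d = 22.99^(1/0.82) = 22.99^1.2195 = 45.75 m

d ≈ 45.8 m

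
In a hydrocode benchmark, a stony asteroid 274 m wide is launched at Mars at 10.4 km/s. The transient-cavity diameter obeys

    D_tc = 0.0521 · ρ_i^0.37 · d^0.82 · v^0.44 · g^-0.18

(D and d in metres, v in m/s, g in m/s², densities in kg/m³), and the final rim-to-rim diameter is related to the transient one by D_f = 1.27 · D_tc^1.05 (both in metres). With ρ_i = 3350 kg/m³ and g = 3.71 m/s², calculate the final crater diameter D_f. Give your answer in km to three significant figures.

v = 10400 m/s.
ρ_i^0.37 = 3350^0.37 = 20.15
d^0.82 = 274^0.82 = 99.76
v^0.44 = 10400^0.44 = 58.55
g^-0.18 = 3.71^-0.18 = 0.7898
D_tc = 0.0521 × 20.15 × 99.76 × 58.55 × 0.7898 = 4843 m
D_f = 1.27 × (4843)^1.05 = 9401 m
     = 9.401 km

D_f ≈ 9.40 km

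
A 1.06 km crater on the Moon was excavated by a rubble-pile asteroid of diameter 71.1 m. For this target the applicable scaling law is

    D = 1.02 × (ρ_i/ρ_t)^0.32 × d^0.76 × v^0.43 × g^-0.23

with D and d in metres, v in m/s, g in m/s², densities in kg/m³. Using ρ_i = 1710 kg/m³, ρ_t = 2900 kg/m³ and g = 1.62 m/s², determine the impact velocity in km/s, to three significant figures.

v ≈ 10.6 km/s

Rearranging for v: v = [D / (1.02 · (1710/2900)^0.32 · 71.1^0.76 · 1.62^-0.23)]^(1/0.43).
D = 1060 m.
(1710/2900)^0.32 = 0.8445
71.1^0.76 = 25.55
1.62^-0.23 = 0.8950
Denominator = 1.02 × 0.8445 × 25.55 × 0.8950 = 19.70
D / 19.70 = 1060 / 19.70 = 53.81
v = 53.81^(1/0.43) = 53.81^2.3256 = 10600 m/s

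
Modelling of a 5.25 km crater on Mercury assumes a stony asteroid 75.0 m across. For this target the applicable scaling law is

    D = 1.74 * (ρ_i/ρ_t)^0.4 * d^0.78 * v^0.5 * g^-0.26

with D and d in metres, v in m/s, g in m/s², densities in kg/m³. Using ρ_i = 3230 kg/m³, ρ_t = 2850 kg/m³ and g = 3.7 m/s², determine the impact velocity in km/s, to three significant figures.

v ≈ 19.3 km/s

Rearranging for v: v = [D / (1.74 · (3230/2850)^0.4 · 75^0.78 · 3.7^-0.26)]^(1/0.5).
D = 5250 m.
(3230/2850)^0.4 = 1.051
75^0.78 = 29.01
3.7^-0.26 = 0.7117
Denominator = 1.74 × 1.051 × 29.01 × 0.7117 = 37.76
D / 37.76 = 5250 / 37.76 = 139.0
v = 139.0^(1/0.5) = 139.0^2 = 19321 m/s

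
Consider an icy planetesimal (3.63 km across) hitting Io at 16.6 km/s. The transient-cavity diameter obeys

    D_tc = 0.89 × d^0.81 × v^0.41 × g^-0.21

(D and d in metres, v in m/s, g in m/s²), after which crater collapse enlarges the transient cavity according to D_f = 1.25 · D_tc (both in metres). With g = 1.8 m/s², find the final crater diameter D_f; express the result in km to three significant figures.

D_f ≈ 40.4 km

In SI: d = 3630 m, v = 16600 m/s.
d^0.81 = 3630^0.81 = 764.8
v^0.41 = 16600^0.41 = 53.73
g^-0.21 = 1.8^-0.21 = 0.8839
D_tc = 0.89 × 764.8 × 53.73 × 0.8839 = 32330 m
D_f = 1.25 × 32330 = 40412 m
     = 40.41 km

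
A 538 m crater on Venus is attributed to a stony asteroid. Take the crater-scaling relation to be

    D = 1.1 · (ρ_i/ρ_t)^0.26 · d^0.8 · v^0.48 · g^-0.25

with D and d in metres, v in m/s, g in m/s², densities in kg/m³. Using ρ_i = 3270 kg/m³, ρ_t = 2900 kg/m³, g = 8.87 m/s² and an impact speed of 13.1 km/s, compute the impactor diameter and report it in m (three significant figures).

Rearranging for d: d = [D / (1.1 · (3270/2900)^0.26 · 13100^0.48 · 8.87^-0.25)]^(1/0.8).
(3270/2900)^0.26 = 1.032
13100^0.48 = 94.69
8.87^-0.25 = 0.5795
Denominator = 1.1 × 1.032 × 94.69 × 0.5795 = 62.29
D / 62.29 = 538 / 62.29 = 8.637
d = 8.637^(1/0.8) = 8.637^1.25 = 14.81 m

d ≈ 14.8 m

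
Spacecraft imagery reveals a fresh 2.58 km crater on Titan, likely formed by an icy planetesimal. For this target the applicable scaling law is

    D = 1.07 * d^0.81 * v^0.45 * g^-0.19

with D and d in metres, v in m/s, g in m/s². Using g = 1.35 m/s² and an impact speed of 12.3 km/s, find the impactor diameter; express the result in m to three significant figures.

d ≈ 85.9 m

Rearranging for d: d = [D / (1.07 · 12300^0.45 · 1.35^-0.19)]^(1/0.81).
D = 2580 m.
12300^0.45 = 69.26
1.35^-0.19 = 0.9446
Denominator = 1.07 × 69.26 × 0.9446 = 70.00
D / 70.00 = 2580 / 70.00 = 36.86
d = 36.86^(1/0.81) = 36.86^1.2346 = 85.92 m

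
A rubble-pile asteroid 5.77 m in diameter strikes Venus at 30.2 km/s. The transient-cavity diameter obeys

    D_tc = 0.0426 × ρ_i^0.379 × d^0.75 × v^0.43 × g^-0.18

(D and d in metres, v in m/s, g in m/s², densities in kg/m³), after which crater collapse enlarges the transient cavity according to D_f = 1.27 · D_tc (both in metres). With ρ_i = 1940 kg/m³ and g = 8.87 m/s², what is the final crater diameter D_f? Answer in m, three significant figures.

D_f ≈ 202 m

v = 30200 m/s.
ρ_i^0.379 = 1940^0.379 = 17.62
d^0.75 = 5.77^0.75 = 3.723
v^0.43 = 30200^0.43 = 84.41
g^-0.18 = 8.87^-0.18 = 0.6751
D_tc = 0.0426 × 17.62 × 3.723 × 84.41 × 0.6751 = 159.2 m
D_f = 1.27 × 159.2 = 202.2 m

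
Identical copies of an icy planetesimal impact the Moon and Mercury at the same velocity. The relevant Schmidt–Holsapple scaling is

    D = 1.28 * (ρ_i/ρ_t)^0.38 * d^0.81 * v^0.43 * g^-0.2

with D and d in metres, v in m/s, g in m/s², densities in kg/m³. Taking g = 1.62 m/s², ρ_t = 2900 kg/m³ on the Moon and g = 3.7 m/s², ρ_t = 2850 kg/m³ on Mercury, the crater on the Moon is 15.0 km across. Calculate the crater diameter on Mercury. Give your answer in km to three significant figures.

The impactor-only factors (d, v, ρ_i) cancel in the ratio, leaving D_Mercury/D_Moon = (g_Mercury/g_Moon)^-0.2 · (ρ_t,Moon/ρ_t,Mercury)^0.38.
(3.7/1.62)^-0.2 = 2.284^-0.2 = 0.8477
(2900/2850)^0.38 = 1.018^0.38 = 1.007
Ratio = 0.8477 × 1.007 = 0.8536
D_Mercury = 0.8536 × 15.0 km = 12.8 km

D ≈ 12.8 km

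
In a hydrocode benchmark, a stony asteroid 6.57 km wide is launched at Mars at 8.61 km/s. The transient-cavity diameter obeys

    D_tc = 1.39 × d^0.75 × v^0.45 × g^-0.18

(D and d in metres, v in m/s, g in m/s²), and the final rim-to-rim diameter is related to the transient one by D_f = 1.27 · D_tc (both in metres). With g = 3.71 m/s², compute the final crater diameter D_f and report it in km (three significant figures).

In SI: d = 6570 m, v = 8610 m/s.
d^0.75 = 6570^0.75 = 729.7
v^0.45 = 8610^0.45 = 58.99
g^-0.18 = 3.71^-0.18 = 0.7898
D_tc = 1.39 × 729.7 × 58.99 × 0.7898 = 47260 m
D_f = 1.27 × 47260 = 60020 m
     = 60.02 km

D_f ≈ 60.0 km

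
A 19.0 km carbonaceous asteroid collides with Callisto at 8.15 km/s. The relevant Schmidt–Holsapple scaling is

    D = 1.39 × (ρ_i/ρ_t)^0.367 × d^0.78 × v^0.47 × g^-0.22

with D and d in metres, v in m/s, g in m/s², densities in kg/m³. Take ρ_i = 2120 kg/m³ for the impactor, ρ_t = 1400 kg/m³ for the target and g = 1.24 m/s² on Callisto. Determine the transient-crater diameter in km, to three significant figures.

D ≈ 231 km

In SI units: d = 19000 m, v = 8150 m/s.
(ρ_i/ρ_t)^0.367 = (2120/1400)^0.367 = 1.164
d^0.78 = 19000^0.78 = 2175
v^0.47 = 8150^0.47 = 68.90
g^-0.22 = 1.24^-0.22 = 0.9538
D = 1.39 × 1.164 × 2175 × 68.90 × 0.9538 = 2.313 × 10^5 m
   = 231.3 km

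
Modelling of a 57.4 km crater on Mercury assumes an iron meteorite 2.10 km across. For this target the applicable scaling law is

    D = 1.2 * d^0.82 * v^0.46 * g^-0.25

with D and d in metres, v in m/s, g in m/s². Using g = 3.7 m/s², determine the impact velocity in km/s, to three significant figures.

Rearranging for v: v = [D / (1.2 · 2100^0.82 · 3.7^-0.25)]^(1/0.46).
D = 57400 m.
2100^0.82 = 529.9
3.7^-0.25 = 0.7210
Denominator = 1.2 × 529.9 × 0.7210 = 458.5
D / 458.5 = 57400 / 458.5 = 125.2
v = 125.2^(1/0.46) = 125.2^2.1739 = 36306 m/s

v ≈ 36.3 km/s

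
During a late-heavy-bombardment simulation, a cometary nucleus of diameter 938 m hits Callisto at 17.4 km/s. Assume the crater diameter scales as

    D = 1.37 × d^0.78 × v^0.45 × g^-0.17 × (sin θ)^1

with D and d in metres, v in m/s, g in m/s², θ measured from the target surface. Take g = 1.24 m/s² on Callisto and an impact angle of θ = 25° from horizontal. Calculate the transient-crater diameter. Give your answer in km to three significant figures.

D ≈ 9.40 km

In SI units: v = 17400 m/s.
d^0.78 = 938^0.78 = 208.1
v^0.45 = 17400^0.45 = 80.96
g^-0.17 = 1.24^-0.17 = 0.9641
(sin 25°)^1 = 0.4226^1 = 0.4226
D = 1.37 × 208.1 × 80.96 × 0.9641 × 0.4226 = 9404 m
   = 9.404 km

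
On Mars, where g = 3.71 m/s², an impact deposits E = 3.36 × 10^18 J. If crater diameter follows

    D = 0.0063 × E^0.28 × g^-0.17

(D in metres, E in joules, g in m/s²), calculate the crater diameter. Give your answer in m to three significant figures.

D ≈ 776 m

E^0.28 = (3.36 × 10^18)^0.28 = 1.539 × 10^5
g^-0.17 = 3.71^-0.17 = 0.8002
D = 0.0063 × 1.539 × 10^5 × 0.8002 = 775.8 m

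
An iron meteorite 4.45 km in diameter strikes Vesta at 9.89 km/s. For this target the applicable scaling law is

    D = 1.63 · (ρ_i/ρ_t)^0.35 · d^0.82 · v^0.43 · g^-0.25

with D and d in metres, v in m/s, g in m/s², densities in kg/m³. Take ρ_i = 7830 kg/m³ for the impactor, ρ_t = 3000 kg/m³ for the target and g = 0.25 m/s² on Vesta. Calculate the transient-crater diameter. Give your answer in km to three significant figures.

D ≈ 165 km

In SI units: d = 4450 m, v = 9890 m/s.
(ρ_i/ρ_t)^0.35 = (7830/3000)^0.35 = 1.399
d^0.82 = 4450^0.82 = 981.0
v^0.43 = 9890^0.43 = 52.23
g^-0.25 = 0.25^-0.25 = 1.414
D = 1.63 × 1.399 × 981.0 × 52.23 × 1.414 = 1.652 × 10^5 m
   = 165.2 km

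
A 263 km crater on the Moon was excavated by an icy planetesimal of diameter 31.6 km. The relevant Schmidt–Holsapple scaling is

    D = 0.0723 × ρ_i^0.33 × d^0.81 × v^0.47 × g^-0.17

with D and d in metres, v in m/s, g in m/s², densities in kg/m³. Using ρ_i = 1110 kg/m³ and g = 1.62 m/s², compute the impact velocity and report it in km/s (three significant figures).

Rearranging for v: v = [D / (0.0723 · 1110^0.33 · 31600^0.81 · 1.62^-0.17)]^(1/0.47).
D = 263000 m.
1110^0.33 = 10.11
31600^0.81 = 4413
1.62^-0.17 = 0.9213
Denominator = 0.0723 × 10.11 × 4413 × 0.9213 = 2972
D / 2972 = 263000 / 2972 = 88.49
v = 88.49^(1/0.47) = 88.49^2.1277 = 13881 m/s

v ≈ 13.9 km/s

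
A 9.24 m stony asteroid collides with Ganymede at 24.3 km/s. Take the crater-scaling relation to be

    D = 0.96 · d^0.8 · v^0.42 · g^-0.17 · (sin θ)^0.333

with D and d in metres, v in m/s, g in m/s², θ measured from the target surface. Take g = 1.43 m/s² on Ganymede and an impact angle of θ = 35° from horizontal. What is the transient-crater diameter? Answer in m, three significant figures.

In SI units: v = 24300 m/s.
d^0.8 = 9.24^0.8 = 5.923
v^0.42 = 24300^0.42 = 69.50
g^-0.17 = 1.43^-0.17 = 0.9410
(sin 35°)^0.333 = 0.5736^0.333 = 0.8310
D = 0.96 × 5.923 × 69.50 × 0.9410 × 0.8310 = 309.0 m

D ≈ 309 m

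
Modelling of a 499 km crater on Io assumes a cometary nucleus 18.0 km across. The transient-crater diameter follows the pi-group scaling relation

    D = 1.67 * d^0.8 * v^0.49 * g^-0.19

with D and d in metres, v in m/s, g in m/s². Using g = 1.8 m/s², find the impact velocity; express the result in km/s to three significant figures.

Rearranging for v: v = [D / (1.67 · 18000^0.8 · 1.8^-0.19)]^(1/0.49).
D = 499000 m.
18000^0.8 = 2536
1.8^-0.19 = 0.8943
Denominator = 1.67 × 2536 × 0.8943 = 3787
D / 3787 = 499000 / 3787 = 131.8
v = 131.8^(1/0.49) = 131.8^2.0408 = 21199 m/s

v ≈ 21.2 km/s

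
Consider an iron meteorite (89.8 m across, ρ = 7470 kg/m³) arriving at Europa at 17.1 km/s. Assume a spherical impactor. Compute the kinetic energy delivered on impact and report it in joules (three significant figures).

E ≈ 4.14 × 10^17 J

v = 17100 m/s.
Mass m = (π/6) ρ d³ = (π/6) × 7470 × (89.8)³ = 2.832 × 10^9 kg
E = ½ m v² = 0.5 × 2.832 × 10^9 × (17100)² = 4.141 × 10^17 J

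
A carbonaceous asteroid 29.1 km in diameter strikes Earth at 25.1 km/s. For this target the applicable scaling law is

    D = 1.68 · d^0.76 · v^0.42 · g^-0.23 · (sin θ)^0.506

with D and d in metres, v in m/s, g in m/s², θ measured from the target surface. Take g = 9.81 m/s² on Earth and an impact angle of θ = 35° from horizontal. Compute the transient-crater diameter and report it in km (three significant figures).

D ≈ 130 km

In SI units: d = 29100 m, v = 25100 m/s.
d^0.76 = 29100^0.76 = 2469
v^0.42 = 25100^0.42 = 70.45
g^-0.23 = 9.81^-0.23 = 0.5914
(sin 35°)^0.506 = 0.5736^0.506 = 0.7548
D = 1.68 × 2469 × 70.45 × 0.5914 × 0.7548 = 1.304 × 10^5 m
   = 130.4 km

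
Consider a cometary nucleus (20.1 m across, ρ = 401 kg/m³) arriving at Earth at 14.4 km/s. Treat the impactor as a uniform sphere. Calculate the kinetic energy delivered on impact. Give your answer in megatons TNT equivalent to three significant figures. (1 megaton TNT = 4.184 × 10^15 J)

v = 14400 m/s.
Mass m = (π/6) ρ d³ = (π/6) × 401 × (20.1)³ = 1.705 × 10^6 kg
E = ½ m v² = 0.5 × 1.705 × 10^6 × (14400)² = 1.768 × 10^14 J
   = 1.768 × 10^14 / 4.184×10^15 = 0.04226 Mt

E ≈ 0.0423 Mt TNT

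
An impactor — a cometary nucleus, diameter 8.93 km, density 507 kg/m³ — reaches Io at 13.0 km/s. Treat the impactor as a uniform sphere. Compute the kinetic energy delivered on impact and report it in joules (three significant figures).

d = 8930 m; v = 13000 m/s.
Mass m = (π/6) ρ d³ = (π/6) × 507 × (8930)³ = 1.890 × 10^14 kg
E = ½ m v² = 0.5 × 1.890 × 10^14 × (13000)² = 1.597 × 10^22 J

E ≈ 1.60 × 10^22 J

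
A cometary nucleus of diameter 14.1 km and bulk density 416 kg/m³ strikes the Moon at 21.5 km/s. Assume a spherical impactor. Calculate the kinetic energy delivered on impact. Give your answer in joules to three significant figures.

d = 14100 m; v = 21500 m/s.
Mass m = (π/6) ρ d³ = (π/6) × 416 × (14100)³ = 6.106 × 10^14 kg
E = ½ m v² = 0.5 × 6.106 × 10^14 × (21500)² = 1.411 × 10^23 J

E ≈ 1.41 × 10^23 J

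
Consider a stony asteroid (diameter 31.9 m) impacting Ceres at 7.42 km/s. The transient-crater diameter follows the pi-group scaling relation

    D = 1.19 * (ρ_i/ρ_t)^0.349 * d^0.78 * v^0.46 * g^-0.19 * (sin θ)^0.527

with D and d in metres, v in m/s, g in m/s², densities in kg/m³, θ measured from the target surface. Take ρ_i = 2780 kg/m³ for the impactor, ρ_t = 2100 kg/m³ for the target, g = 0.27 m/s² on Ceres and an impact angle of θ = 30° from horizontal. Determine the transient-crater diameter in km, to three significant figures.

In SI units: v = 7420 m/s.
(ρ_i/ρ_t)^0.349 = (2780/2100)^0.349 = 1.103
d^0.78 = 31.9^0.78 = 14.89
v^0.46 = 7420^0.46 = 60.31
g^-0.19 = 0.27^-0.19 = 1.282
(sin 30°)^0.527 = 0.5000^0.527 = 0.6940
D = 1.19 × 1.103 × 14.89 × 60.31 × 1.282 × 0.6940 = 1049 m
   = 1.049 km

D ≈ 1.05 km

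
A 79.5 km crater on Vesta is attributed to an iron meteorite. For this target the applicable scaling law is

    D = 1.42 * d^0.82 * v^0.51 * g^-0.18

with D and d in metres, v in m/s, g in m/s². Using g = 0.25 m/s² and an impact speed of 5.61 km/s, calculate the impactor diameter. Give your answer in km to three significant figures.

Rearranging for d: d = [D / (1.42 · 5610^0.51 · 0.25^-0.18)]^(1/0.82).
D = 79500 m.
5610^0.51 = 81.65
0.25^-0.18 = 1.283
Denominator = 1.42 × 81.65 × 1.283 = 148.8
D / 148.8 = 79500 / 148.8 = 534.3
d = 534.3^(1/0.82) = 534.3^1.2195 = 2121 m

d ≈ 2.12 km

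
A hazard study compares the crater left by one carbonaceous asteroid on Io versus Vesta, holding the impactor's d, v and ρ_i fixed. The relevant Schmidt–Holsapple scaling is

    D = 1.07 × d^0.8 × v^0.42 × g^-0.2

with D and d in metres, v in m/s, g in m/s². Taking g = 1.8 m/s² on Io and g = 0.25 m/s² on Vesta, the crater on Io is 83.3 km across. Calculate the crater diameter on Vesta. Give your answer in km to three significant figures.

All impactor-dependent factors cancel in the ratio, leaving D_Vesta/D_Io = (g_Vesta/g_Io)^-0.2.
(0.25/1.8)^-0.2 = 0.1389^-0.2 = 1.484
D_Vesta = 1.484 × 83.3 km = 124 km

D ≈ 124 km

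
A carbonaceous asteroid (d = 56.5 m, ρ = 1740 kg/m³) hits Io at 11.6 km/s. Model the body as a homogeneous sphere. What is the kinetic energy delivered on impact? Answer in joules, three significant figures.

E ≈ 1.11 × 10^16 J

v = 11600 m/s.
Mass m = (π/6) ρ d³ = (π/6) × 1740 × (56.5)³ = 1.643 × 10^8 kg
E = ½ m v² = 0.5 × 1.643 × 10^8 × (11600)² = 1.105 × 10^16 J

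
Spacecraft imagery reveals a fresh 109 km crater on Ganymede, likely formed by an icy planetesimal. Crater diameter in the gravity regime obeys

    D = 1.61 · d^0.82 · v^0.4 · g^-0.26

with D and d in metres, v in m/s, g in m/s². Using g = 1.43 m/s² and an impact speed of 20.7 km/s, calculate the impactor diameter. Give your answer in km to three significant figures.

Rearranging for d: d = [D / (1.61 · 20700^0.4 · 1.43^-0.26)]^(1/0.82).
D = 109000 m.
20700^0.4 = 53.26
1.43^-0.26 = 0.9112
Denominator = 1.61 × 53.26 × 0.9112 = 78.13
D / 78.13 = 109000 / 78.13 = 1395
d = 1395^(1/0.82) = 1395^1.2195 = 6836 m

d ≈ 6.84 km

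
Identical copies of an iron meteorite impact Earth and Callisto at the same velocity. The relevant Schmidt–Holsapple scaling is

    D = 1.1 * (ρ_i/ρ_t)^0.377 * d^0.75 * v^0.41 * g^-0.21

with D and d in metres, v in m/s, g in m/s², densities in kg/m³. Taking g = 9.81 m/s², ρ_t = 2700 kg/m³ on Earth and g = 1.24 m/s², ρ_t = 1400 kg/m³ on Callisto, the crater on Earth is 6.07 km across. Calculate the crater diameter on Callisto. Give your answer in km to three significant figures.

D ≈ 12.0 km

The impactor-only factors (d, v, ρ_i) cancel in the ratio, leaving D_Callisto/D_Earth = (g_Callisto/g_Earth)^-0.21 · (ρ_t,Earth/ρ_t,Callisto)^0.377.
(1.24/9.81)^-0.21 = 0.1264^-0.21 = 1.544
(2700/1400)^0.377 = 1.929^0.377 = 1.281
Ratio = 1.544 × 1.281 = 1.978
D_Callisto = 1.978 × 6.07 km = 12.0 km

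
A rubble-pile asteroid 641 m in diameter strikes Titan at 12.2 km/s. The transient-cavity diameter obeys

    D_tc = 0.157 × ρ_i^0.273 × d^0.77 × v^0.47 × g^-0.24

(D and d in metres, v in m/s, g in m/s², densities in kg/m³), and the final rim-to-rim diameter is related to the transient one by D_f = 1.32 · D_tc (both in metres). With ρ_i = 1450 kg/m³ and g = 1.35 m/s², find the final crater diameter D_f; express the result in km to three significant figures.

D_f ≈ 17.0 km

v = 12200 m/s.
ρ_i^0.273 = 1450^0.273 = 7.295
d^0.77 = 641^0.77 = 145.0
v^0.47 = 12200^0.47 = 83.29
g^-0.24 = 1.35^-0.24 = 0.9305
D_tc = 0.157 × 7.295 × 145.0 × 83.29 × 0.9305 = 12870 m
D_f = 1.32 × 12870 = 16988 m
     = 16.99 km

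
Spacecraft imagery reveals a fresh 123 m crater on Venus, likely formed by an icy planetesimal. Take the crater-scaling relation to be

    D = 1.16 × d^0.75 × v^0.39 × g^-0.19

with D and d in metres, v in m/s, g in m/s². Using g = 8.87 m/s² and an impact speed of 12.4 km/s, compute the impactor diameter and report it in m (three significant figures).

d ≈ 6.49 m

Rearranging for d: d = [D / (1.16 · 12400^0.39 · 8.87^-0.19)]^(1/0.75).
12400^0.39 = 39.49
8.87^-0.19 = 0.6605
Denominator = 1.16 × 39.49 × 0.6605 = 30.26
D / 30.26 = 123 / 30.26 = 4.065
d = 4.065^(1/0.75) = 4.065^1.3333 = 6.487 m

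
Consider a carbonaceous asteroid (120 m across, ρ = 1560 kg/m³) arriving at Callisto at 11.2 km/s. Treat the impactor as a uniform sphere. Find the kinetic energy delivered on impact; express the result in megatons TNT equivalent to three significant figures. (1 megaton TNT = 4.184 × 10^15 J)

v = 11200 m/s.
Mass m = (π/6) ρ d³ = (π/6) × 1560 × (120)³ = 1.411 × 10^9 kg
E = ½ m v² = 0.5 × 1.411 × 10^9 × (11200)² = 8.850 × 10^16 J
   = 8.850 × 10^16 / 4.184×10^15 = 21.15 Mt

E ≈ 21.2 Mt TNT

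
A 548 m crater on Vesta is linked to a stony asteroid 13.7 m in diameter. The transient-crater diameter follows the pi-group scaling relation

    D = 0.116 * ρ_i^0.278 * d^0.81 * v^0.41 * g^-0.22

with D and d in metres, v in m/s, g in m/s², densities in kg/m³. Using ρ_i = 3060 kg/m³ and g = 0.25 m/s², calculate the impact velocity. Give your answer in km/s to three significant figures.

Rearranging for v: v = [D / (0.116 · 3060^0.278 · 13.7^0.81 · 0.25^-0.22)]^(1/0.41).
3060^0.278 = 9.312
13.7^0.81 = 8.332
0.25^-0.22 = 1.357
Denominator = 0.116 × 9.312 × 8.332 × 1.357 = 12.21
D / 12.21 = 548 / 12.21 = 44.88
v = 44.88^(1/0.41) = 44.88^2.439 = 10699 m/s

v ≈ 10.7 km/s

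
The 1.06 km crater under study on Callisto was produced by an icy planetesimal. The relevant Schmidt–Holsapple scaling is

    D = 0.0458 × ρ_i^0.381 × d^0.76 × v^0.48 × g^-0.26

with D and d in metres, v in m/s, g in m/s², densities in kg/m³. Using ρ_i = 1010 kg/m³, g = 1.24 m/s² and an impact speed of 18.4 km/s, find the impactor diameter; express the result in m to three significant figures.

Rearranging for d: d = [D / (0.0458 · 1010^0.381 · 18400^0.48 · 1.24^-0.26)]^(1/0.76).
D = 1060 m.
1010^0.381 = 13.95
18400^0.48 = 111.5
1.24^-0.26 = 0.9456
Denominator = 0.0458 × 13.95 × 111.5 × 0.9456 = 67.36
D / 67.36 = 1060 / 67.36 = 15.74
d = 15.74^(1/0.76) = 15.74^1.3158 = 37.59 m

d ≈ 37.6 m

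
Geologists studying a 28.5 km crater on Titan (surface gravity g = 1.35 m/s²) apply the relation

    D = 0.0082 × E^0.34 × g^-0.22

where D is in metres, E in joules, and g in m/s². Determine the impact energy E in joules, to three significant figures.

E ≈ 2.10 × 10^19 J

Rearranging: E = [D / (0.0082 · g^-0.22)]^(1/0.34).
D = 28500 m.
g^-0.22 = 1.35^-0.22 = 0.9361
D / (0.0082 × 0.9361) = 28500 / (7.676 × 10^-3) = 3.713 × 10^6
E = (3.713 × 10^6)^2.9412 = 2.103 × 10^19 J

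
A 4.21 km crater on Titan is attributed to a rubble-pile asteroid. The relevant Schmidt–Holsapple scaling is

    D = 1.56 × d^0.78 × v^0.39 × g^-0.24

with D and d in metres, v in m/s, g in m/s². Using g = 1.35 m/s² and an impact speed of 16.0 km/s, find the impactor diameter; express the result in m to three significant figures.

d ≈ 217 m

Rearranging for d: d = [D / (1.56 · 16000^0.39 · 1.35^-0.24)]^(1/0.78).
D = 4210 m.
16000^0.39 = 43.61
1.35^-0.24 = 0.9305
Denominator = 1.56 × 43.61 × 0.9305 = 63.30
D / 63.30 = 4210 / 63.30 = 66.51
d = 66.51^(1/0.78) = 66.51^1.2821 = 217.3 m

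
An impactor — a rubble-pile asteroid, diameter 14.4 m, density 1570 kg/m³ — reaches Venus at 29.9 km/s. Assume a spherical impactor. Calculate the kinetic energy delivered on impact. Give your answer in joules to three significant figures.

E ≈ 1.10 × 10^15 J

v = 29900 m/s.
Mass m = (π/6) ρ d³ = (π/6) × 1570 × (14.4)³ = 2.455 × 10^6 kg
E = ½ m v² = 0.5 × 2.455 × 10^6 × (29900)² = 1.097 × 10^15 J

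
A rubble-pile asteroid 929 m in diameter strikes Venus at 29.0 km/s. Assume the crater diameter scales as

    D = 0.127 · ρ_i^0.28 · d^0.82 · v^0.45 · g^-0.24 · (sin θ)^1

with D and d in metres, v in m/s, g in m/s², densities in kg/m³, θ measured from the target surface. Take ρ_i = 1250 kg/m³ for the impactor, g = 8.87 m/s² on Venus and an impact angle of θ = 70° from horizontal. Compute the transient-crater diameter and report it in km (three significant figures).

D ≈ 14.4 km

In SI units: v = 29000 m/s.
ρ_i^0.28 = 1250^0.28 = 7.364
d^0.82 = 929^0.82 = 271.5
v^0.45 = 29000^0.45 = 101.9
g^-0.24 = 8.87^-0.24 = 0.5922
(sin 70°)^1 = 0.9397^1 = 0.9397
D = 0.127 × 7.364 × 271.5 × 101.9 × 0.5922 × 0.9397 = 14399 m
   = 14.40 km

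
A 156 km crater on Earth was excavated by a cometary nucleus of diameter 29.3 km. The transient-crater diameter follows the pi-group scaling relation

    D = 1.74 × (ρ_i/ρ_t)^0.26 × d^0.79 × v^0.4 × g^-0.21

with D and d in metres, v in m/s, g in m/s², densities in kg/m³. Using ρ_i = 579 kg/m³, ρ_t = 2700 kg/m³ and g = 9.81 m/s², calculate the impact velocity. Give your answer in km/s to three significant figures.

v ≈ 32.7 km/s

Rearranging for v: v = [D / (1.74 · (579/2700)^0.26 · 29300^0.79 · 9.81^-0.21)]^(1/0.4).
D = 156000 m.
(579/2700)^0.26 = 0.6701
29300^0.79 = 3379
9.81^-0.21 = 0.6191
Denominator = 1.74 × 0.6701 × 3379 × 0.6191 = 2439
D / 2439 = 156000 / 2439 = 63.96
v = 63.96^(1/0.4) = 63.96^2.5 = 32717 m/s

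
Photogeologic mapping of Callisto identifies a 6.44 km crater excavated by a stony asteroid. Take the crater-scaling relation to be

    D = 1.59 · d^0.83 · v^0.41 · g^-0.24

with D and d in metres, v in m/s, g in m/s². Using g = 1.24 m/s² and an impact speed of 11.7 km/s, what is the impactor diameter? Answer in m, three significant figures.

Rearranging for d: d = [D / (1.59 · 11700^0.41 · 1.24^-0.24)]^(1/0.83).
D = 6440 m.
11700^0.41 = 46.55
1.24^-0.24 = 0.9497
Denominator = 1.59 × 46.55 × 0.9497 = 70.29
D / 70.29 = 6440 / 70.29 = 91.62
d = 91.62^(1/0.83) = 91.62^1.2048 = 231.1 m

d ≈ 231 m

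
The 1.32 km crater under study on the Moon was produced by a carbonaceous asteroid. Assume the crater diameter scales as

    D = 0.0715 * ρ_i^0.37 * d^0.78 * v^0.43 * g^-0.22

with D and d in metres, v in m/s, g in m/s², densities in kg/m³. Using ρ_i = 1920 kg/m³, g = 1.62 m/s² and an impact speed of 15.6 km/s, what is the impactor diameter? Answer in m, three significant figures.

Rearranging for d: d = [D / (0.0715 · 1920^0.37 · 15600^0.43 · 1.62^-0.22)]^(1/0.78).
D = 1320 m.
1920^0.37 = 16.40
15600^0.43 = 63.54
1.62^-0.22 = 0.8993
Denominator = 0.0715 × 16.40 × 63.54 × 0.8993 = 67.00
D / 67.00 = 1320 / 67.00 = 19.70
d = 19.70^(1/0.78) = 19.70^1.2821 = 45.67 m

d ≈ 45.7 m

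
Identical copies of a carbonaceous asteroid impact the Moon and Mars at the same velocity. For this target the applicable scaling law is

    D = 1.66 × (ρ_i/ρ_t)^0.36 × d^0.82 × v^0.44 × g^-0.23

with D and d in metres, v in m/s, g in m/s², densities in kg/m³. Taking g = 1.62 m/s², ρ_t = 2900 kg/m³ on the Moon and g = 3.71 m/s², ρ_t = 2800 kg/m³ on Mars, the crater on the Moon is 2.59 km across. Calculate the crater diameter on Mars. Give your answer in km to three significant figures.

D ≈ 2.17 km

The impactor-only factors (d, v, ρ_i) cancel in the ratio, leaving D_Mars/D_Moon = (g_Mars/g_Moon)^-0.23 · (ρ_t,Moon/ρ_t,Mars)^0.36.
(3.71/1.62)^-0.23 = 2.290^-0.23 = 0.8265
(2900/2800)^0.36 = 1.036^0.36 = 1.013
Ratio = 0.8265 × 1.013 = 0.8372
D_Mars = 0.8372 × 2.59 km = 2.17 km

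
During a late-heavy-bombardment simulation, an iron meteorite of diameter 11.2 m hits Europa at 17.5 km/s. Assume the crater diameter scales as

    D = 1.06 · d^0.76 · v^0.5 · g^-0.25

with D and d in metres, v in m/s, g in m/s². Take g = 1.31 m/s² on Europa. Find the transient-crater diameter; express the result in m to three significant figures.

D ≈ 822 m

In SI units: v = 17500 m/s.
d^0.76 = 11.2^0.76 = 6.272
v^0.5 = 17500^0.5 = 132.3
g^-0.25 = 1.31^-0.25 = 0.9347
D = 1.06 × 6.272 × 132.3 × 0.9347 = 822.1 m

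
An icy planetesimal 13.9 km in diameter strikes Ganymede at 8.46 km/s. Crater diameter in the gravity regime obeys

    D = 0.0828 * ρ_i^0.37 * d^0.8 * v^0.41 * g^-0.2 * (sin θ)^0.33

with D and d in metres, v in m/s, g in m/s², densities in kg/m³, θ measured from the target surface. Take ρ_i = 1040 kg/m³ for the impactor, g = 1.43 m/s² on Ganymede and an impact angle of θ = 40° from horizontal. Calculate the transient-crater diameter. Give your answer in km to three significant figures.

D ≈ 73.2 km

In SI units: d = 13900 m, v = 8460 m/s.
ρ_i^0.37 = 1040^0.37 = 13.07
d^0.8 = 13900^0.8 = 2063
v^0.41 = 8460^0.41 = 40.76
g^-0.2 = 1.43^-0.2 = 0.9310
(sin 40°)^0.33 = 0.6428^0.33 = 0.8643
D = 0.0828 × 13.07 × 2063 × 40.76 × 0.9310 × 0.8643 = 73224 m
   = 73.22 km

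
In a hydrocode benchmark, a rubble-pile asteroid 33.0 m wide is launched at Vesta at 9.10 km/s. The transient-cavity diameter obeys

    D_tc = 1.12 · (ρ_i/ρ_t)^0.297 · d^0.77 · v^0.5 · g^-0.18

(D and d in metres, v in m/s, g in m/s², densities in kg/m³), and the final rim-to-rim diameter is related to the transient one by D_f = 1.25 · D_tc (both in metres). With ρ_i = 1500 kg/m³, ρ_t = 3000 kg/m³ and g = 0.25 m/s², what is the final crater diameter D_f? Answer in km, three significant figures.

D_f ≈ 2.06 km

v = 9100 m/s.
(ρ_i/ρ_t)^0.297 = (1500/3000)^0.297 = 0.8139
d^0.77 = 33^0.77 = 14.77
v^0.5 = 9100^0.5 = 95.39
g^-0.18 = 0.25^-0.18 = 1.283
D_tc = 1.12 × 0.8139 × 14.77 × 95.39 × 1.283 = 1648 m
D_f = 1.25 × 1648 = 2060 m
     = 2.060 km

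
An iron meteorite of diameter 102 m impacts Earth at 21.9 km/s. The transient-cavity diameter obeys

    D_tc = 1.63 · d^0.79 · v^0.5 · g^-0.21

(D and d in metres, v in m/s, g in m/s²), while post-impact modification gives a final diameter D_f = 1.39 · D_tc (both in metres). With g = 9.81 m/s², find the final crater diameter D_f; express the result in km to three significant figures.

v = 21900 m/s.
d^0.79 = 102^0.79 = 38.62
v^0.5 = 21900^0.5 = 148.0
g^-0.21 = 9.81^-0.21 = 0.6191
D_tc = 1.63 × 38.62 × 148.0 × 0.6191 = 5768 m
D_f = 1.39 × 5768 = 8018 m
     = 8.018 km

D_f ≈ 8.02 km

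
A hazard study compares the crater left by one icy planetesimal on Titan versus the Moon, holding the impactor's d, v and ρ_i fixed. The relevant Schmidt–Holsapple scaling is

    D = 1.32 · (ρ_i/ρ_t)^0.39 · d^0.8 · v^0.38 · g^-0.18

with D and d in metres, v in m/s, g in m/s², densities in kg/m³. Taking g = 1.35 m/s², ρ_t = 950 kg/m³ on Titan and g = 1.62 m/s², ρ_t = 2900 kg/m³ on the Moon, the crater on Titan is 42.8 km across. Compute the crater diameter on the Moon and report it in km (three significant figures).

D ≈ 26.8 km

The impactor-only factors (d, v, ρ_i) cancel in the ratio, leaving D_Moon/D_Titan = (g_Moon/g_Titan)^-0.18 · (ρ_t,Titan/ρ_t,Moon)^0.39.
(1.62/1.35)^-0.18 = 1.200^-0.18 = 0.9677
(950/2900)^0.39 = 0.3276^0.39 = 0.6471
Ratio = 0.9677 × 0.6471 = 0.6262
D_Moon = 0.6262 × 42.8 km = 26.8 km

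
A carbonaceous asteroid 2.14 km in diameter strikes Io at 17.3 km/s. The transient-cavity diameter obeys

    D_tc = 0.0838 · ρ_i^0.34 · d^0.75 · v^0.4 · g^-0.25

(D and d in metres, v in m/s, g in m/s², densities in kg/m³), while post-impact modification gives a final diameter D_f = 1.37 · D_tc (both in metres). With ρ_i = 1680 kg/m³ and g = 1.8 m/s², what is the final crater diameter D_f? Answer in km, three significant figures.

D_f ≈ 19.3 km

In SI: d = 2140 m, v = 17300 m/s.
ρ_i^0.34 = 1680^0.34 = 12.49
d^0.75 = 2140^0.75 = 314.6
v^0.4 = 17300^0.4 = 49.57
g^-0.25 = 1.8^-0.25 = 0.8633
D_tc = 0.0838 × 12.49 × 314.6 × 49.57 × 0.8633 = 14090 m
D_f = 1.37 × 14090 = 19303 m
     = 19.30 km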